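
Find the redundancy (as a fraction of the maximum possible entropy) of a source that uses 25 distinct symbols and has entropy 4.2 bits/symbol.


H_max = log2(K) = log2(25) = 4.6439 bits/symbol. Redundancy = 1 - H/H_max = 1 - 4.2/4.6439 = 1 - 0.9044 = 0.0956

0.0956


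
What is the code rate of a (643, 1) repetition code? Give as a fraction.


Rate = k/n = 1/643

1/643


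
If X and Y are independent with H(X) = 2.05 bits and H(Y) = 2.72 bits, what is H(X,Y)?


For independent variables, H(X,Y) = H(X) + H(Y) = 2.05 + 2.72 = 4.77

4.77 bits


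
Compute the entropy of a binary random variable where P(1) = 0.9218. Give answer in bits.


H = -p*log2(p) - (1-p)*log2(1-p). -0.9218*log2(0.9218) = 0.108288; -0.0782*log2(0.0782) = 0.287517. H = 0.108288 + 0.287517 = 0.3958

0.3958 bits


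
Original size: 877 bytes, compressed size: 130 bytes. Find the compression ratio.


Ratio = original / compressed = 877 / 130 = 6.7462

6.7462


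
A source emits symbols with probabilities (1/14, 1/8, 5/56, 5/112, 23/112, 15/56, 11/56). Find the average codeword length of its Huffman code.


Huffman construction (repeatedly merge the two least-probable nodes; each merge adds 1 bit to every symbol beneath it): 5/112 + 1/14 = 13/112; 5/56 + 13/112 = 23/112; 1/8 + 11/56 = 9/28; 23/112 + 23/112 = 23/56; 15/56 + 9/28 = 33/56; 23/56 + 33/56 = 1. Resulting codeword lengths (in the order the probabilities were given): (4, 3, 3, 4, 2, 2, 3). L_avg = sum(p_i * l_i) = 1/14*4 + 1/8*3 + 5/56*3 + 5/112*4 + 23/112*2 + 15/56*2 + 11/56*3 = 37/14 = 2.6429

2.6429 bits


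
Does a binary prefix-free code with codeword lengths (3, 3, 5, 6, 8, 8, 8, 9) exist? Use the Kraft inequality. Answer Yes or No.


Kraft sum = sum(2^(-l_i)) = 0.3105, need <= 1. Result: satisfied (a binary prefix-free code with these lengths exists)

Yes


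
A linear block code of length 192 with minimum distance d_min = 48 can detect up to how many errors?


Detection capability = d_min - 1 = 48 - 1 = 47

47 errors


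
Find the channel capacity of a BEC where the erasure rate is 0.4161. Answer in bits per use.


C = 1 - epsilon = 1 - 0.4161 = 0.5839

0.5839 bits


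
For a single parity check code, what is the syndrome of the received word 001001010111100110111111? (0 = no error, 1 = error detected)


Syndrome = XOR of all bits = 0 XOR 0 XOR 1 XOR 0 XOR 0 XOR 1 XOR 0 XOR 1 XOR 0 XOR 1 XOR 1 XOR 1 XOR 1 XOR 0 XOR 0 XOR 1 XOR 1 XOR 0 XOR 1 XOR 1 XOR 1 XOR 1 XOR 1 XOR 1 = 1

1


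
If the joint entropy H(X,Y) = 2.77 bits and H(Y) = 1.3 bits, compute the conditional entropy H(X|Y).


H(X|Y) = H(X,Y) - H(Y) = 2.77 - 1.3 = 1.47

1.47 bits


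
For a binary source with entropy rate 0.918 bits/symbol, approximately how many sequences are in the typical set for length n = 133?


log2|A_typical| = nH = 133 * 0.918 = 122.094, so |A_typical| ~ 2^122.094 = 5.675e+36

5.675e+36


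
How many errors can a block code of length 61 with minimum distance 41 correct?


Correction capability = floor((d-1)/2) = floor((41-1)/2) = 20

20 errors


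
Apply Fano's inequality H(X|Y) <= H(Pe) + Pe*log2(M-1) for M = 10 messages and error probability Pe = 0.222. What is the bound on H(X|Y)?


H(Pe) = -Pe*log2(Pe) - (1-Pe)*log2(1-Pe) = -0.222*log2(0.222) - 0.778*log2(0.778) = 0.482044 + 0.281759 = 0.7638. Pe*log2(M-1) = 0.222*log2(9) = 0.703723. Bound = H(Pe) + Pe*log2(M-1) = 0.482044 + 0.281759 + 0.703723 = 1.4675

1.4675 bits


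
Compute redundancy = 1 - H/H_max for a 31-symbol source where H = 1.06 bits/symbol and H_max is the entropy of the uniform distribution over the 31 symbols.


H_max = log2(K) = log2(31) = 4.9542 bits/symbol. Redundancy = 1 - H/H_max = 1 - 1.06/4.9542 = 1 - 0.214 = 0.786

0.786


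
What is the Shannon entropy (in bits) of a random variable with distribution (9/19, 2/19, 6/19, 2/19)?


H = -sum(p_i * log2(p_i)). Terms: -(9/19)*log2(9/19) = 0.510633; -(2/19)*log2(2/19) = 0.341887; -(6/19)*log2(6/19) = 0.525147; -(2/19)*log2(2/19) = 0.341887. H = 0.510633 + 0.341887 + 0.525147 + 0.341887 = 1.7196

1.7196 bits


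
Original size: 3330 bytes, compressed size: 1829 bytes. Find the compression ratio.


Ratio = original / compressed = 3330 / 1829 = 1.8207

1.8207


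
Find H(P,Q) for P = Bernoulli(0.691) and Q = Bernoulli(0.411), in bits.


H(P,Q) = -p*log2(q) - (1-p)*log2(1-q). -0.691*log2(0.411) = 0.886408; -0.309*log2(0.589) = 0.235971. H(P,Q) = 0.886408 + 0.235971 = 1.1224

1.1224 bits


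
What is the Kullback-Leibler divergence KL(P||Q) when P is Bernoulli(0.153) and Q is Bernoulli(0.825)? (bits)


KL = p*log2(p/q) + (1-p)*log2((1-p)/(1-q)) = 0.153*log2(0.153/0.825) + 0.847*log2(0.847/0.175) = 1.555

1.555 bits


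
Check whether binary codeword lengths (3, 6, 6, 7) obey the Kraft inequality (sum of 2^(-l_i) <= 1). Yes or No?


Kraft sum = sum(2^(-l_i)) = 0.1641, need <= 1. Result: satisfied (a binary prefix-free code with these lengths exists)

Yes


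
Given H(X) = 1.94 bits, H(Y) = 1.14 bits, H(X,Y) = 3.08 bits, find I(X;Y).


I(X;Y) = H(X) + H(Y) - H(X,Y) = 1.94 + 1.14 - 3.08 = 0.0

0.0 bits


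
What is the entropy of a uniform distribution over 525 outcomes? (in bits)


H = log2(n) = log2(525) = 9.0362

9.0362 bits


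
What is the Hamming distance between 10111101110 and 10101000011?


Count differing positions: . . . ^ . ^ . ^ ^ . ^ = 5 differences

5


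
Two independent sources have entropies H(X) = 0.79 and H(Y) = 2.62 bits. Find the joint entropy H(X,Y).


For independent variables, H(X,Y) = H(X) + H(Y) = 0.79 + 2.62 = 3.41

3.41 bits


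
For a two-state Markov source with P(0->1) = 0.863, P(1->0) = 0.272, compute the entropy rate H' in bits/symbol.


Stationary distribution: pi_0 = p10/(p01+p10) = 0.2396, pi_1 = 0.7604. Entropy rate H' = pi_0*H(p01) + pi_1*H(p10) = 0.2396*0.5763 + 0.7604*0.8443 = 0.7801

0.7801 bits/symbol


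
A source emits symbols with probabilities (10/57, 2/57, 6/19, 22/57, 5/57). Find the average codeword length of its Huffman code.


Huffman construction (repeatedly merge the two least-probable nodes; each merge adds 1 bit to every symbol beneath it): 2/57 + 5/57 = 7/57; 7/57 + 10/57 = 17/57; 17/57 + 6/19 = 35/57; 22/57 + 35/57 = 1. Resulting codeword lengths (in the order the probabilities were given): (3, 4, 2, 1, 4). L_avg = sum(p_i * l_i) = 10/57*3 + 2/57*4 + 6/19*2 + 22/57*1 + 5/57*4 = 116/57 = 2.0351

2.0351 bits


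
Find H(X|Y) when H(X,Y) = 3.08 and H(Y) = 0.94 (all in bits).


H(X|Y) = H(X,Y) - H(Y) = 3.08 - 0.94 = 2.14

2.14 bits


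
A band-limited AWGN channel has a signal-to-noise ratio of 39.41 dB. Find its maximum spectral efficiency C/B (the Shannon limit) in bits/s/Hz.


SNR_linear = 10^(39.41/10) = 8729.7137; C/B = log2(1 + SNR_linear) = log2(1 + 8729.7137) = 13.0919

13.0919 bits/s/Hz


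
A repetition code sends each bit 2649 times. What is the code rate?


Rate = k/n = 1/2649

1/2649


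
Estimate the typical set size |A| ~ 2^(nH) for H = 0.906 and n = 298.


log2|A_typical| = nH = 298 * 0.906 = 269.988, so |A_typical| ~ 2^269.988 = 1.881e+81

1.881e+81


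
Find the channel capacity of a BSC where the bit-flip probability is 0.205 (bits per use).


H(p) = -p*log2(p) - (1-p)*log2(1-p) = -0.205*log2(0.205) - 0.795*log2(0.795) = 0.468692 + 0.263124 = 0.7318. C = 1 - H(p) = 1 - 0.7318 = 0.2682

0.2682 bits


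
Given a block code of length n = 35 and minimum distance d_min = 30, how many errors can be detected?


Detection capability = d_min - 1 = 30 - 1 = 29

29 errors


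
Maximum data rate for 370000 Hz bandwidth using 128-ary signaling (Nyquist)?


Rate = 2 * B * log2(M) = 2 * 370000 * 7.0 = 5180000.0

5180000.0 bps


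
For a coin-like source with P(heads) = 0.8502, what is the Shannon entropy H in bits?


H = -p*log2(p) - (1-p)*log2(1-p). -0.8502*log2(0.8502) = 0.199054; -0.1498*log2(0.1498) = 0.410286. H = 0.199054 + 0.410286 = 0.6093

0.6093 bits


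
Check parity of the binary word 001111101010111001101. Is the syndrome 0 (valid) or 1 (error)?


Syndrome = XOR of all bits = 0 XOR 0 XOR 1 XOR 1 XOR 1 XOR 1 XOR 1 XOR 0 XOR 1 XOR 0 XOR 1 XOR 0 XOR 1 XOR 1 XOR 1 XOR 0 XOR 0 XOR 1 XOR 1 XOR 0 XOR 1 = 1

1


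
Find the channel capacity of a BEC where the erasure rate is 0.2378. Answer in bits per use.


C = 1 - epsilon = 1 - 0.2378 = 0.7622

0.7622 bits


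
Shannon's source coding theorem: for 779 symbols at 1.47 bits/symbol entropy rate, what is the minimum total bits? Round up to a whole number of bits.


Minimum bits >= n * H = 779 * 1.47 = 1145.13, rounded up to a whole number of bits = 1146

1146 bits


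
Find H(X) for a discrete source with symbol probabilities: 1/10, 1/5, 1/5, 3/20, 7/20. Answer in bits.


H = -sum(p_i * log2(p_i)). Terms: -(1/10)*log2(1/10) = 0.332193; -(1/5)*log2(1/5) = 0.464386; -(1/5)*log2(1/5) = 0.464386; -(3/20)*log2(3/20) = 0.410545; -(7/20)*log2(7/20) = 0.530101. H = 0.332193 + 0.464386 + 0.464386 + 0.410545 + 0.530101 = 2.2016

2.2016 bits


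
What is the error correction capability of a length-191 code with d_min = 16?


Correction capability = floor((d-1)/2) = floor((16-1)/2) = 7

7 errors


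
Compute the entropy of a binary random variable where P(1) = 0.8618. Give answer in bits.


H = -p*log2(p) - (1-p)*log2(1-p). -0.8618*log2(0.8618) = 0.184921; -0.1382*log2(0.1382) = 0.394585. H = 0.184921 + 0.394585 = 0.5795

0.5795 bits


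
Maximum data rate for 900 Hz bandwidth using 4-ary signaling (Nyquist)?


Rate = 2 * B * log2(M) = 2 * 900 * 2.0 = 3600.0

3600.0 bps


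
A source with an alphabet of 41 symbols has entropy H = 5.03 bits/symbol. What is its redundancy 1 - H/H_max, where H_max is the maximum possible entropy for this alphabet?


H_max = log2(K) = log2(41) = 5.3576 bits/symbol. Redundancy = 1 - H/H_max = 1 - 5.03/5.3576 = 1 - 0.9389 = 0.0611

0.0611


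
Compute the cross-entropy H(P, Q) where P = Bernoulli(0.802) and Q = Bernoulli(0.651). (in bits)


H(P,Q) = -p*log2(q) - (1-p)*log2(1-q). -0.802*log2(0.651) = 0.496655; -0.198*log2(0.349) = 0.300703. H(P,Q) = 0.496655 + 0.300703 = 0.7974

0.7974 bits


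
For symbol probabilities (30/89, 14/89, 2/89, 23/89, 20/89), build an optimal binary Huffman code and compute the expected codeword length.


Huffman construction (repeatedly merge the two least-probable nodes; each merge adds 1 bit to every symbol beneath it): 2/89 + 14/89 = 16/89; 16/89 + 20/89 = 36/89; 23/89 + 30/89 = 53/89; 36/89 + 53/89 = 1. Resulting codeword lengths (in the order the probabilities were given): (2, 3, 3, 2, 2). L_avg = sum(p_i * l_i) = 30/89*2 + 14/89*3 + 2/89*3 + 23/89*2 + 20/89*2 = 194/89 = 2.1798

2.1798 bits


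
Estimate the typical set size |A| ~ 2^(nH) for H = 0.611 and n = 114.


log2|A_typical| = nH = 114 * 0.611 = 69.654, so |A_typical| ~ 2^69.654 = 9.288e+20

9.288e+20


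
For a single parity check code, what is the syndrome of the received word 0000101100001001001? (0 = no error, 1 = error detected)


Syndrome = XOR of all bits = 0 XOR 0 XOR 0 XOR 0 XOR 1 XOR 0 XOR 1 XOR 1 XOR 0 XOR 0 XOR 0 XOR 0 XOR 1 XOR 0 XOR 0 XOR 1 XOR 0 XOR 0 XOR 1 = 0

0


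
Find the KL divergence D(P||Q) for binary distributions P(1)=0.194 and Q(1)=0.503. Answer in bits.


KL = p*log2(p/q) + (1-p)*log2((1-p)/(1-q)) = 0.194*log2(0.194/0.503) + 0.806*log2(0.806/0.497) = 0.2956

0.2956 bits


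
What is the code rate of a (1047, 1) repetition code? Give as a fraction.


Rate = k/n = 1/1047

1/1047


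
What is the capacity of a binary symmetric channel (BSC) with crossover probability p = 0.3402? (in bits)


H(p) = -p*log2(p) - (1-p)*log2(1-p) = -0.3402*log2(0.3402) - 0.6598*log2(0.6598) = 0.529196 + 0.395814 = 0.925. C = 1 - H(p) = 1 - 0.925 = 0.075

0.075 bits


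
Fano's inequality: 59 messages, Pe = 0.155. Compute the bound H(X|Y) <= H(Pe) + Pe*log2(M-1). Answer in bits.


H(Pe) = -Pe*log2(Pe) - (1-Pe)*log2(1-Pe) = -0.155*log2(0.155) - 0.845*log2(0.845) = 0.416897 + 0.205315 = 0.6222. Pe*log2(M-1) = 0.155*log2(58) = 0.907987. Bound = H(Pe) + Pe*log2(M-1) = 0.416897 + 0.205315 + 0.907987 = 1.5302

1.5302 bits


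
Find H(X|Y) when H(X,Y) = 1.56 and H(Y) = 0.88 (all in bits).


H(X|Y) = H(X,Y) - H(Y) = 1.56 - 0.88 = 0.68

0.68 bits


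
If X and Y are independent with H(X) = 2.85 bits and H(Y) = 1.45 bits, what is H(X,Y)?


For independent variables, H(X,Y) = H(X) + H(Y) = 2.85 + 1.45 = 4.3

4.3 bits


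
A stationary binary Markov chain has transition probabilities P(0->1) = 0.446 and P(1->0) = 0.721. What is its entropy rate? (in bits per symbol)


Stationary distribution: pi_0 = p10/(p01+p10) = 0.6178, pi_1 = 0.3822. Entropy rate H' = pi_0*H(p01) + pi_1*H(p10) = 0.6178*0.9916 + 0.3822*0.8541 = 0.939

0.939 bits/symbol


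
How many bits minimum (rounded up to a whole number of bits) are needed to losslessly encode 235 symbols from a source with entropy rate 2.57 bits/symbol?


Minimum bits >= n * H = 235 * 2.57 = 603.95, rounded up to a whole number of bits = 604

604 bits


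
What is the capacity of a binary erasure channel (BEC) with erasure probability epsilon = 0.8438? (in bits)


C = 1 - epsilon = 1 - 0.8438 = 0.1562

0.1562 bits


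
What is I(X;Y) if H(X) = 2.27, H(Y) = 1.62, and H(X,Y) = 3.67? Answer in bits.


I(X;Y) = H(X) + H(Y) - H(X,Y) = 2.27 + 1.62 - 3.67 = 0.22

0.22 bits


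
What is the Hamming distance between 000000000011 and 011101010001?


Count differing positions: . ^ ^ ^ . ^ . ^ . . ^ . = 6 differences

6


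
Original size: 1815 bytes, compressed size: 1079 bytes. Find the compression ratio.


Ratio = original / compressed = 1815 / 1079 = 1.6821

1.6821


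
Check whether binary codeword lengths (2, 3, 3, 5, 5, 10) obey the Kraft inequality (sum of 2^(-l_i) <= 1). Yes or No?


Kraft sum = sum(2^(-l_i)) = 0.5635, need <= 1. Result: satisfied (a binary prefix-free code with these lengths exists)

Yes


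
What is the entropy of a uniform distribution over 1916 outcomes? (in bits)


H = log2(n) = log2(1916) = 10.9039

10.9039 bits


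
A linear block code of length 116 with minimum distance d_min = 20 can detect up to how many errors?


Detection capability = d_min - 1 = 20 - 1 = 19

19 errors


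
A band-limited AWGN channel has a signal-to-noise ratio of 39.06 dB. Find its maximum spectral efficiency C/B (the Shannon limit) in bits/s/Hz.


SNR_linear = 10^(39.06/10) = 8053.7844; C/B = log2(1 + SNR_linear) = log2(1 + 8053.7844) = 12.9756

12.9756 bits/s/Hz


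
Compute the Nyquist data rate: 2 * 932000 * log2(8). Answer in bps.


Rate = 2 * B * log2(M) = 2 * 932000 * 3.0 = 5592000.0

5592000.0 bps


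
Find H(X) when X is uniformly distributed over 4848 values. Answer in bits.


H = log2(n) = log2(4848) = 12.2432

12.2432 bits


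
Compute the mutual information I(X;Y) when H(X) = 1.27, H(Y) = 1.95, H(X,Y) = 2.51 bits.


I(X;Y) = H(X) + H(Y) - H(X,Y) = 1.27 + 1.95 - 2.51 = 0.71

0.71 bits


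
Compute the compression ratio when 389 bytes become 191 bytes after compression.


Ratio = original / compressed = 389 / 191 = 2.0366

2.0366


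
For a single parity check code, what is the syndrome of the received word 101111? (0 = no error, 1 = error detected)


Syndrome = XOR of all bits = 1 XOR 0 XOR 1 XOR 1 XOR 1 XOR 1 = 1

1


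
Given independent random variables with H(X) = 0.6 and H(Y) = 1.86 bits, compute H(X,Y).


For independent variables, H(X,Y) = H(X) + H(Y) = 0.6 + 1.86 = 2.46

2.46 bits


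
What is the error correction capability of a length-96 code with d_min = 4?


Correction capability = floor((d-1)/2) = floor((4-1)/2) = 1

1 errors


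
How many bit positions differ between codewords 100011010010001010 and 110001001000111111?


Count differing positions: . ^ . . ^ . . ^ ^ . ^ . ^ ^ . ^ . ^ = 9 differences

9


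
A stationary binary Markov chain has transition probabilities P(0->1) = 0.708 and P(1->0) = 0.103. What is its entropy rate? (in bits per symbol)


Stationary distribution: pi_0 = p10/(p01+p10) = 0.127, pi_1 = 0.873. Entropy rate H' = pi_0*H(p01) + pi_1*H(p10) = 0.127*0.8713 + 0.873*0.4784 = 0.5283

0.5283 bits/symbol


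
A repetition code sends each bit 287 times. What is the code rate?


Rate = k/n = 1/287

1/287


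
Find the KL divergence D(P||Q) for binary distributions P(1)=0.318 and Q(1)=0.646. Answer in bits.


KL = p*log2(p/q) + (1-p)*log2((1-p)/(1-q)) = 0.318*log2(0.318/0.646) + 0.682*log2(0.682/0.354) = 0.32

0.32 bits


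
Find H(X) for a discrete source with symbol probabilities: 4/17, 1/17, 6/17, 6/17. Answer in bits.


H = -sum(p_i * log2(p_i)). Terms: -(4/17)*log2(4/17) = 0.491168; -(1/17)*log2(1/17) = 0.240439; -(6/17)*log2(6/17) = 0.530294; -(6/17)*log2(6/17) = 0.530294. H = 0.491168 + 0.240439 + 0.530294 + 0.530294 = 1.7922

1.7922 bits


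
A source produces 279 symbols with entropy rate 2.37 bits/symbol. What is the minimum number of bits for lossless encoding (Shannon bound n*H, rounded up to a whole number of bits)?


Minimum bits >= n * H = 279 * 2.37 = 661.23, rounded up to a whole number of bits = 662

662 bits


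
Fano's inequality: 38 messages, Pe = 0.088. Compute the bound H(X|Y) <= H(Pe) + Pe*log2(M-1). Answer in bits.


H(Pe) = -Pe*log2(Pe) - (1-Pe)*log2(1-Pe) = -0.088*log2(0.088) - 0.912*log2(0.912) = 0.308559 + 0.121200 = 0.4298. Pe*log2(M-1) = 0.088*log2(37) = 0.458432. Bound = H(Pe) + Pe*log2(M-1) = 0.308559 + 0.121200 + 0.458432 = 0.8882

0.8882 bits


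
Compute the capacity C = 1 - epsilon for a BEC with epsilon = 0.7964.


C = 1 - epsilon = 1 - 0.7964 = 0.2036

0.2036 bits


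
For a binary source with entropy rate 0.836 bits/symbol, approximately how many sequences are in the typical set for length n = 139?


log2|A_typical| = nH = 139 * 0.836 = 116.204, so |A_typical| ~ 2^116.204 = 9.570e+34

9.570e+34


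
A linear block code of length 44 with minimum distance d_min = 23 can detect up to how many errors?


Detection capability = d_min - 1 = 23 - 1 = 22

22 errors


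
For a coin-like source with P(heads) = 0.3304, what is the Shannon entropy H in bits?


H = -p*log2(p) - (1-p)*log2(1-p). -0.3304*log2(0.3304) = 0.527885; -0.6696*log2(0.6696) = 0.387450. H = 0.527885 + 0.387450 = 0.9153

0.9153 bits


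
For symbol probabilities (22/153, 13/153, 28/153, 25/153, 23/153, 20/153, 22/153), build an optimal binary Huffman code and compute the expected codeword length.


Huffman construction (repeatedly merge the two least-probable nodes; each merge adds 1 bit to every symbol beneath it): 13/153 + 20/153 = 11/51; 22/153 + 22/153 = 44/153; 23/153 + 25/153 = 16/51; 28/153 + 11/51 = 61/153; 44/153 + 16/51 = 92/153; 61/153 + 92/153 = 1. Resulting codeword lengths (in the order the probabilities were given): (3, 3, 2, 3, 3, 3, 3). L_avg = sum(p_i * l_i) = 22/153*3 + 13/153*3 + 28/153*2 + 25/153*3 + 23/153*3 + 20/153*3 + 22/153*3 = 431/153 = 2.817

2.817 bits


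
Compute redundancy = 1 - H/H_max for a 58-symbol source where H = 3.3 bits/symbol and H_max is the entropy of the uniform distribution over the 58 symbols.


H_max = log2(K) = log2(58) = 5.858 bits/symbol. Redundancy = 1 - H/H_max = 1 - 3.3/5.858 = 1 - 0.5633 = 0.4367

0.4367


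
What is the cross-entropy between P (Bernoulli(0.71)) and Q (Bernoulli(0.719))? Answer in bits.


H(P,Q) = -p*log2(q) - (1-p)*log2(1-q). -0.71*log2(0.719) = 0.337915; -0.29*log2(0.281) = 0.531094. H(P,Q) = 0.337915 + 0.531094 = 0.869

0.869 bits


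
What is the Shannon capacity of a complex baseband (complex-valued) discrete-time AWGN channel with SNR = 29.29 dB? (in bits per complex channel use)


SNR_linear = 10^(29.29/10) = 849.1805; C = log2(1 + SNR_linear) = log2(1 + 849.1805) = 9.7316

9.7316 bits/channel use


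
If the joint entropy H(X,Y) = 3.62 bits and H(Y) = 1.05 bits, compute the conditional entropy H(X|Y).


H(X|Y) = H(X,Y) - H(Y) = 3.62 - 1.05 = 2.57

2.57 bits


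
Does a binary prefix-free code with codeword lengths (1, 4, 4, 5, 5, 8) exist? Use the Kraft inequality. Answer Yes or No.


Kraft sum = sum(2^(-l_i)) = 0.6914, need <= 1. Result: satisfied (a binary prefix-free code with these lengths exists)

Yes


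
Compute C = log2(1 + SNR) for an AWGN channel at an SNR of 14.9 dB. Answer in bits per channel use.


SNR_linear = 10^(14.9/10) = 30.903; C = log2(1 + SNR_linear) = log2(1 + 30.903) = 4.9956

4.9956 bits/channel use


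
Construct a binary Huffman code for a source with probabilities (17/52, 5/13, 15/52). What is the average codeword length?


Huffman construction (repeatedly merge the two least-probable nodes; each merge adds 1 bit to every symbol beneath it): 15/52 + 17/52 = 8/13; 5/13 + 8/13 = 1. Resulting codeword lengths (in the order the probabilities were given): (2, 1, 2). L_avg = sum(p_i * l_i) = 17/52*2 + 5/13*1 + 15/52*2 = 21/13 = 1.6154

1.6154 bits


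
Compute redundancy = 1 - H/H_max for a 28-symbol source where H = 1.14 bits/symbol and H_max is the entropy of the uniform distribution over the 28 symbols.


H_max = log2(K) = log2(28) = 4.8074 bits/symbol. Redundancy = 1 - H/H_max = 1 - 1.14/4.8074 = 1 - 0.2371 = 0.7629

0.7629


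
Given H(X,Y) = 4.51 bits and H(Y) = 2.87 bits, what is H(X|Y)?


H(X|Y) = H(X,Y) - H(Y) = 4.51 - 2.87 = 1.64

1.64 bits


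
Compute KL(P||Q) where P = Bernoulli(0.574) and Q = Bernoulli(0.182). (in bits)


KL = p*log2(p/q) + (1-p)*log2((1-p)/(1-q)) = 0.574*log2(0.574/0.182) + 0.426*log2(0.426/0.818) = 0.5502

0.5502 bits


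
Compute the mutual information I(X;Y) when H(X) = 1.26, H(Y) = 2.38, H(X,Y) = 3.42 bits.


I(X;Y) = H(X) + H(Y) - H(X,Y) = 1.26 + 2.38 - 3.42 = 0.22

0.22 bits


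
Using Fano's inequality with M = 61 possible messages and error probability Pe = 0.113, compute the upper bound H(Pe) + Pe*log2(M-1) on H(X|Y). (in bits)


H(Pe) = -Pe*log2(Pe) - (1-Pe)*log2(1-Pe) = -0.113*log2(0.113) - 0.887*log2(0.887) = 0.355453 + 0.153446 = 0.5089. Pe*log2(M-1) = 0.113*log2(60) = 0.667479. Bound = H(Pe) + Pe*log2(M-1) = 0.355453 + 0.153446 + 0.667479 = 1.1764

1.1764 bits


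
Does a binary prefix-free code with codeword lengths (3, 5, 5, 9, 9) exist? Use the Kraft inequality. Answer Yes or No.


Kraft sum = sum(2^(-l_i)) = 0.1914, need <= 1. Result: satisfied (a binary prefix-free code with these lengths exists)

Yes


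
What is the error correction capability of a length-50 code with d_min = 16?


Correction capability = floor((d-1)/2) = floor((16-1)/2) = 7

7 errors


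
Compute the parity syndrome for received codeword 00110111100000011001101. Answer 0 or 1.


Syndrome = XOR of all bits = 0 XOR 0 XOR 1 XOR 1 XOR 0 XOR 1 XOR 1 XOR 1 XOR 1 XOR 0 XOR 0 XOR 0 XOR 0 XOR 0 XOR 0 XOR 1 XOR 1 XOR 0 XOR 0 XOR 1 XOR 1 XOR 0 XOR 1 = 1

1


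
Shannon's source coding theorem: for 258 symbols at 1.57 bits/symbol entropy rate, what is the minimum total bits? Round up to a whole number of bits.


Minimum bits >= n * H = 258 * 1.57 = 405.06, rounded up to a whole number of bits = 406

406 bits


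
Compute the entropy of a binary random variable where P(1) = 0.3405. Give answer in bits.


H = -p*log2(p) - (1-p)*log2(1-p). -0.3405*log2(0.3405) = 0.529230; -0.6595*log2(0.6595) = 0.396066. H = 0.529230 + 0.396066 = 0.9253

0.9253 bits


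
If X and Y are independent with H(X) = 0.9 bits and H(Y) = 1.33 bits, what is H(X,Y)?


For independent variables, H(X,Y) = H(X) + H(Y) = 0.9 + 1.33 = 2.23

2.23 bits


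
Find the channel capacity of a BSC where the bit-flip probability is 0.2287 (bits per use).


H(p) = -p*log2(p) - (1-p)*log2(1-p) = -0.2287*log2(0.2287) - 0.7713*log2(0.7713) = 0.486781 + 0.288957 = 0.7757. C = 1 - H(p) = 1 - 0.7757 = 0.2243

0.2243 bits


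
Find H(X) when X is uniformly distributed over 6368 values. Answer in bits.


H = log2(n) = log2(6368) = 12.6366

12.6366 bits


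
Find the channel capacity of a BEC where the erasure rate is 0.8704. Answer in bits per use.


C = 1 - epsilon = 1 - 0.8704 = 0.1296

0.1296 bits


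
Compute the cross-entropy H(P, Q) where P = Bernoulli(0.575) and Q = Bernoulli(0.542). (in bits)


H(P,Q) = -p*log2(q) - (1-p)*log2(1-q). -0.575*log2(0.542) = 0.508090; -0.425*log2(0.458) = 0.478797. H(P,Q) = 0.508090 + 0.478797 = 0.9869

0.9869 bits


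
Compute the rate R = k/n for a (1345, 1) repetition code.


Rate = k/n = 1/1345

1/1345


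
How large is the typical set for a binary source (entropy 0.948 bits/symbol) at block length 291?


log2|A_typical| = nH = 291 * 0.948 = 275.868, so |A_typical| ~ 2^275.868 = 1.108e+83

1.108e+83


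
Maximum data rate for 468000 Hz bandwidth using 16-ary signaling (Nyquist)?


Rate = 2 * B * log2(M) = 2 * 468000 * 4.0 = 3744000.0

3744000.0 bps


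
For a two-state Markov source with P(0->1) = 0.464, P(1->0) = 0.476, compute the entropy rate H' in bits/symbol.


Stationary distribution: pi_0 = p10/(p01+p10) = 0.5064, pi_1 = 0.4936. Entropy rate H' = pi_0*H(p01) + pi_1*H(p10) = 0.5064*0.9963 + 0.4936*0.9983 = 0.9973

0.9973 bits/symbol


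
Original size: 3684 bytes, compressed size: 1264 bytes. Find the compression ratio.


Ratio = original / compressed = 3684 / 1264 = 2.9146

2.9146


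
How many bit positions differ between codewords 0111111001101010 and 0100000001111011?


Count differing positions: . . ^ ^ ^ ^ ^ . . . . ^ . . . ^ = 7 differences

7


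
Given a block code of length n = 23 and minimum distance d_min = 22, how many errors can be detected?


Detection capability = d_min - 1 = 22 - 1 = 21

21 errors


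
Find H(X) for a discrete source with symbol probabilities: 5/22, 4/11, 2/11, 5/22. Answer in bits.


H = -sum(p_i * log2(p_i)). Terms: -(5/22)*log2(5/22) = 0.485796; -(4/11)*log2(4/11) = 0.530702; -(2/11)*log2(2/11) = 0.447169; -(5/22)*log2(5/22) = 0.485796. H = 0.485796 + 0.530702 + 0.447169 + 0.485796 = 1.9495

1.9495 bits


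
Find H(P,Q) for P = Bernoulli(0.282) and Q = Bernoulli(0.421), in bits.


H(P,Q) = -p*log2(q) - (1-p)*log2(1-q). -0.282*log2(0.421) = 0.351966; -0.718*log2(0.579) = 0.566046. H(P,Q) = 0.351966 + 0.566046 = 0.918

0.918 bits


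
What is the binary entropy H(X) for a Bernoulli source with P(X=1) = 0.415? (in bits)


H = -p*log2(p) - (1-p)*log2(1-p). -0.415*log2(0.415) = 0.526559; -0.585*log2(0.585) = 0.452493. H = 0.526559 + 0.452493 = 0.9791

0.9791 bits


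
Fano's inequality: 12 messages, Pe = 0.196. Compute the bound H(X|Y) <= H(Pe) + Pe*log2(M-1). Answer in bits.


H(Pe) = -Pe*log2(Pe) - (1-Pe)*log2(1-Pe) = -0.196*log2(0.196) - 0.804*log2(0.804) = 0.460811 + 0.253045 = 0.7139. Pe*log2(M-1) = 0.196*log2(11) = 0.678049. Bound = H(Pe) + Pe*log2(M-1) = 0.460811 + 0.253045 + 0.678049 = 1.3919

1.3919 bits


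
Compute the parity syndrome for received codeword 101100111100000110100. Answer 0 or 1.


Syndrome = XOR of all bits = 1 XOR 0 XOR 1 XOR 1 XOR 0 XOR 0 XOR 1 XOR 1 XOR 1 XOR 1 XOR 0 XOR 0 XOR 0 XOR 0 XOR 0 XOR 1 XOR 1 XOR 0 XOR 1 XOR 0 XOR 0 = 0

0


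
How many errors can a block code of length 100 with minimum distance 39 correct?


Correction capability = floor((d-1)/2) = floor((39-1)/2) = 19

19 errors


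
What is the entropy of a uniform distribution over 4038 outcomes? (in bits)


H = log2(n) = log2(4038) = 11.9794

11.9794 bits


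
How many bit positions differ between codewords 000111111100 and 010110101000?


Count differing positions: . ^ . . . ^ . ^ . ^ . . = 4 differences

4


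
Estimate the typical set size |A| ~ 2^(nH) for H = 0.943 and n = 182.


log2|A_typical| = nH = 182 * 0.943 = 171.626, so |A_typical| ~ 2^171.626 = 4.619e+51

4.619e+51


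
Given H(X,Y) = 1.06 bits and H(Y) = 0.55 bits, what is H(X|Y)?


H(X|Y) = H(X,Y) - H(Y) = 1.06 - 0.55 = 0.51

0.51 bits


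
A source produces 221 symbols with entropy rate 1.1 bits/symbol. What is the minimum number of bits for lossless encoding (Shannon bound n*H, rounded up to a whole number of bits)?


Minimum bits >= n * H = 221 * 1.1 = 243.1, rounded up to a whole number of bits = 244

244 bits


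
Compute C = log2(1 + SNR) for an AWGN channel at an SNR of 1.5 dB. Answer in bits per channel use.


SNR_linear = 10^(1.5/10) = 1.4125; C = log2(1 + SNR_linear) = log2(1 + 1.4125) = 1.2706

1.2706 bits/channel use


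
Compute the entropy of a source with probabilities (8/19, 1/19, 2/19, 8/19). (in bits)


H = -sum(p_i * log2(p_i)). Terms: -(8/19)*log2(8/19) = 0.525443; -(1/19)*log2(1/19) = 0.223575; -(2/19)*log2(2/19) = 0.341887; -(8/19)*log2(8/19) = 0.525443. H = 0.525443 + 0.223575 + 0.341887 + 0.525443 = 1.6163

1.6163 bits


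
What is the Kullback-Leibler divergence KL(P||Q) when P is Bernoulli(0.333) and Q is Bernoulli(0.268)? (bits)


KL = p*log2(p/q) + (1-p)*log2((1-p)/(1-q)) = 0.333*log2(0.333/0.268) + 0.667*log2(0.667/0.732) = 0.0148

0.0148 bits


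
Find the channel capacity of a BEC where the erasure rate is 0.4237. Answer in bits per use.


C = 1 - epsilon = 1 - 0.4237 = 0.5763

0.5763 bits


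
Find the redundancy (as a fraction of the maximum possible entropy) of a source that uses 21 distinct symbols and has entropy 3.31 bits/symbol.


H_max = log2(K) = log2(21) = 4.3923 bits/symbol. Redundancy = 1 - H/H_max = 1 - 3.31/4.3923 = 1 - 0.7536 = 0.2464

0.2464


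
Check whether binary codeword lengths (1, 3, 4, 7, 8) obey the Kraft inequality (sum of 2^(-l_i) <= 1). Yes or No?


Kraft sum = sum(2^(-l_i)) = 0.6992, need <= 1. Result: satisfied (a binary prefix-free code with these lengths exists)

Yes


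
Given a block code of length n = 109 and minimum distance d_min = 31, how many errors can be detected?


Detection capability = d_min - 1 = 31 - 1 = 30

30 errors


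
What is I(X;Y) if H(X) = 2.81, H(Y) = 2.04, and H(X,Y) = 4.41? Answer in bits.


I(X;Y) = H(X) + H(Y) - H(X,Y) = 2.81 + 2.04 - 4.41 = 0.44

0.44 bits


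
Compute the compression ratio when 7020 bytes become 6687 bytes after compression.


Ratio = original / compressed = 7020 / 6687 = 1.0498

1.0498


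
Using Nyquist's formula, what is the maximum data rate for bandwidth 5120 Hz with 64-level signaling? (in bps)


Rate = 2 * B * log2(M) = 2 * 5120 * 6.0 = 61440.0

61440.0 bps


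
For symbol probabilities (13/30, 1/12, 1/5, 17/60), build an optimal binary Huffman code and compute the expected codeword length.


Huffman construction (repeatedly merge the two least-probable nodes; each merge adds 1 bit to every symbol beneath it): 1/12 + 1/5 = 17/60; 17/60 + 17/60 = 17/30; 13/30 + 17/30 = 1. Resulting codeword lengths (in the order the probabilities were given): (1, 3, 3, 2). L_avg = sum(p_i * l_i) = 13/30*1 + 1/12*3 + 1/5*3 + 17/60*2 = 37/20 = 1.85

1.85 bits


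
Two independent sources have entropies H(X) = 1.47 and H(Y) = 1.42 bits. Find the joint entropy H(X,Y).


For independent variables, H(X,Y) = H(X) + H(Y) = 1.47 + 1.42 = 2.89

2.89 bits


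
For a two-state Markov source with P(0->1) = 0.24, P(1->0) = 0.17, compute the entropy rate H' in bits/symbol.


Stationary distribution: pi_0 = p10/(p01+p10) = 0.4146, pi_1 = 0.5854. Entropy rate H' = pi_0*H(p01) + pi_1*H(p10) = 0.4146*0.795 + 0.5854*0.6577 = 0.7146

0.7146 bits/symbol


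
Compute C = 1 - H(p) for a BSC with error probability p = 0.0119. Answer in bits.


H(p) = -p*log2(p) - (1-p)*log2(1-p) = -0.0119*log2(0.0119) - 0.9881*log2(0.9881) = 0.076075 + 0.017066 = 0.0931. C = 1 - H(p) = 1 - 0.0931 = 0.9069

0.9069 bits


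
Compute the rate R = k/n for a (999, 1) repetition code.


Rate = k/n = 1/999

1/999


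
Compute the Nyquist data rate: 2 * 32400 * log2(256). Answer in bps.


Rate = 2 * B * log2(M) = 2 * 32400 * 8.0 = 518400.0

518400.0 bps


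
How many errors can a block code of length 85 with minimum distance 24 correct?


Correction capability = floor((d-1)/2) = floor((24-1)/2) = 11

11 errors


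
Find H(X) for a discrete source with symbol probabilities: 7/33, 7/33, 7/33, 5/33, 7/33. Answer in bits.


H = -sum(p_i * log2(p_i)). Terms: -(7/33)*log2(7/33) = 0.474523; -(7/33)*log2(7/33) = 0.474523; -(7/33)*log2(7/33) = 0.474523; -(5/33)*log2(5/33) = 0.412495; -(7/33)*log2(7/33) = 0.474523. H = 0.474523 + 0.474523 + 0.474523 + 0.412495 + 0.474523 = 2.3106

2.3106 bits


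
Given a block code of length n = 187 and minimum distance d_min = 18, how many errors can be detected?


Detection capability = d_min - 1 = 18 - 1 = 17

17 errors


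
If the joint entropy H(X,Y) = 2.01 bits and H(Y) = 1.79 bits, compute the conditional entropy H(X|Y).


H(X|Y) = H(X,Y) - H(Y) = 2.01 - 1.79 = 0.22

0.22 bits


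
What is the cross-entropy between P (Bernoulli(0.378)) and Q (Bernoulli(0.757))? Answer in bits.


H(P,Q) = -p*log2(q) - (1-p)*log2(1-q). -0.378*log2(0.757) = 0.151818; -0.622*log2(0.243) = 1.269484. H(P,Q) = 0.151818 + 1.269484 = 1.4213

1.4213 bits


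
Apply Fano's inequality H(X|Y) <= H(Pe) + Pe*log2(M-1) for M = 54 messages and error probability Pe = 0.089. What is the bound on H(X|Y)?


H(Pe) = -Pe*log2(Pe) - (1-Pe)*log2(1-Pe) = -0.089*log2(0.089) - 0.911*log2(0.911) = 0.310615 + 0.122509 = 0.4331. Pe*log2(M-1) = 0.089*log2(53) = 0.509785. Bound = H(Pe) + Pe*log2(M-1) = 0.310615 + 0.122509 + 0.509785 = 0.9429

0.9429 bits


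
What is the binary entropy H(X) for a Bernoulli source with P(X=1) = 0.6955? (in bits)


H = -p*log2(p) - (1-p)*log2(1-p). -0.6955*log2(0.6955) = 0.364357; -0.3045*log2(0.3045) = 0.522365. H = 0.364357 + 0.522365 = 0.8867

0.8867 bits


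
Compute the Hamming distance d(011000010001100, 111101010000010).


Count differing positions: ^ . . ^ . ^ . . . . . ^ ^ ^ . = 6 differences

6


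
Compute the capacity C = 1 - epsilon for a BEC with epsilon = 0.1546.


C = 1 - epsilon = 1 - 0.1546 = 0.8454

0.8454 bits


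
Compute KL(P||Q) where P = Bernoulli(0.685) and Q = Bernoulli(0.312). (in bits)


KL = p*log2(p/q) + (1-p)*log2((1-p)/(1-q)) = 0.685*log2(0.685/0.312) + 0.315*log2(0.315/0.688) = 0.4221

0.4221 bits


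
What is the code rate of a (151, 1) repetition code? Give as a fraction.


Rate = k/n = 1/151

1/151


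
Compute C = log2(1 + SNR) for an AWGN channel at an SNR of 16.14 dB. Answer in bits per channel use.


SNR_linear = 10^(16.14/10) = 41.115; C = log2(1 + SNR_linear) = log2(1 + 41.115) = 5.3963

5.3963 bits/channel use


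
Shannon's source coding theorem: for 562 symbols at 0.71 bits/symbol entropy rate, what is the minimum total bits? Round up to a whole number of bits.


Minimum bits >= n * H = 562 * 0.71 = 399.02, rounded up to a whole number of bits = 400

400 bits


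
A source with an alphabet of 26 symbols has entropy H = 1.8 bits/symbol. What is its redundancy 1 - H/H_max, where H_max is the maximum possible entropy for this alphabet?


H_max = log2(K) = log2(26) = 4.7004 bits/symbol. Redundancy = 1 - H/H_max = 1 - 1.8/4.7004 = 1 - 0.3829 = 0.6171

0.6171


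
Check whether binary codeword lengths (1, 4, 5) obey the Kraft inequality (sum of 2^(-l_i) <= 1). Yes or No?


Kraft sum = sum(2^(-l_i)) = 0.5938, need <= 1. Result: satisfied (a binary prefix-free code with these lengths exists)

Yes


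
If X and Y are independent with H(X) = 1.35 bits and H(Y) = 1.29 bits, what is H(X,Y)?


For independent variables, H(X,Y) = H(X) + H(Y) = 1.35 + 1.29 = 2.64

2.64 bits


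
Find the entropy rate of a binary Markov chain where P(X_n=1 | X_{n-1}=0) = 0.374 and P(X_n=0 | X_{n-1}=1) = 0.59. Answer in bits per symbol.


Stationary distribution: pi_0 = p10/(p01+p10) = 0.612, pi_1 = 0.388. Entropy rate H' = pi_0*H(p01) + pi_1*H(p10) = 0.612*0.9537 + 0.388*0.9765 = 0.9625

0.9625 bits/symbol


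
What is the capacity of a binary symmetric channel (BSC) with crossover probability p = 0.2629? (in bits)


H(p) = -p*log2(p) - (1-p)*log2(1-p) = -0.2629*log2(0.2629) - 0.7371*log2(0.7371) = 0.506717 + 0.324374 = 0.8311. C = 1 - H(p) = 1 - 0.8311 = 0.1689

0.1689 bits


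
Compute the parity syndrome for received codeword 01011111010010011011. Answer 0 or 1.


Syndrome = XOR of all bits = 0 XOR 1 XOR 0 XOR 1 XOR 1 XOR 1 XOR 1 XOR 1 XOR 0 XOR 1 XOR 0 XOR 0 XOR 1 XOR 0 XOR 0 XOR 1 XOR 1 XOR 0 XOR 1 XOR 1 = 0

0


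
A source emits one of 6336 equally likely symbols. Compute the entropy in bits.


H = log2(n) = log2(6336) = 12.6294

12.6294 bits


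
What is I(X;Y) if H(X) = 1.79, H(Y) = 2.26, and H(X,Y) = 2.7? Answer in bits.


I(X;Y) = H(X) + H(Y) - H(X,Y) = 1.79 + 2.26 - 2.7 = 1.35

1.35 bits


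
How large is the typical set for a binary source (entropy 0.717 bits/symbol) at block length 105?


log2|A_typical| = nH = 105 * 0.717 = 75.285, so |A_typical| ~ 2^75.285 = 4.603e+22

4.603e+22


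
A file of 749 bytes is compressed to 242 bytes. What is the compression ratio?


Ratio = original / compressed = 749 / 242 = 3.095

3.095


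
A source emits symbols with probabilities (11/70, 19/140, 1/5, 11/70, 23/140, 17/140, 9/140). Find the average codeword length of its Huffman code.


Huffman construction (repeatedly merge the two least-probable nodes; each merge adds 1 bit to every symbol beneath it): 9/140 + 17/140 = 13/70; 19/140 + 11/70 = 41/140; 11/70 + 23/140 = 9/28; 13/70 + 1/5 = 27/70; 41/140 + 9/28 = 43/70; 27/70 + 43/70 = 1. Resulting codeword lengths (in the order the probabilities were given): (3, 3, 2, 3, 3, 3, 3). L_avg = sum(p_i * l_i) = 11/70*3 + 19/140*3 + 1/5*2 + 11/70*3 + 23/140*3 + 17/140*3 + 9/140*3 = 14/5 = 2.8

2.8 bits


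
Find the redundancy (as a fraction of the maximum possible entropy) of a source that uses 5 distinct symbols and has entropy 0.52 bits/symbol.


H_max = log2(K) = log2(5) = 2.3219 bits/symbol. Redundancy = 1 - H/H_max = 1 - 0.52/2.3219 = 1 - 0.224 = 0.776

0.776


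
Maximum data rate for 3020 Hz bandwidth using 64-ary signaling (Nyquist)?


Rate = 2 * B * log2(M) = 2 * 3020 * 6.0 = 36240.0

36240.0 bps


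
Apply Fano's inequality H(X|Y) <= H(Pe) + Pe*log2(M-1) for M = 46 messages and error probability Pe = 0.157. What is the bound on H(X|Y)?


H(Pe) = -Pe*log2(Pe) - (1-Pe)*log2(1-Pe) = -0.157*log2(0.157) - 0.843*log2(0.843) = 0.419373 + 0.207711 = 0.6271. Pe*log2(M-1) = 0.157*log2(45) = 0.862221. Bound = H(Pe) + Pe*log2(M-1) = 0.419373 + 0.207711 + 0.862221 = 1.4893

1.4893 bits


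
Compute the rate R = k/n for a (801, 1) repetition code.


Rate = k/n = 1/801

1/801


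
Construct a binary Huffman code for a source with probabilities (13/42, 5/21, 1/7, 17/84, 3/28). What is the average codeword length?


Huffman construction (repeatedly merge the two least-probable nodes; each merge adds 1 bit to every symbol beneath it): 3/28 + 1/7 = 1/4; 17/84 + 5/21 = 37/84; 1/4 + 13/42 = 47/84; 37/84 + 47/84 = 1. Resulting codeword lengths (in the order the probabilities were given): (2, 2, 3, 2, 3). L_avg = sum(p_i * l_i) = 13/42*2 + 5/21*2 + 1/7*3 + 17/84*2 + 3/28*3 = 9/4 = 2.25

2.25 bits


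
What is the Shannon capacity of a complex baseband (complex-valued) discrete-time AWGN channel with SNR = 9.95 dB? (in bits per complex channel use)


SNR_linear = 10^(9.95/10) = 9.8855; C = log2(1 + SNR_linear) = log2(1 + 9.8855) = 3.4443

3.4443 bits/channel use


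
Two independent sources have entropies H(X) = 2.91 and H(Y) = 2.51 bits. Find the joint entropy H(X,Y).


For independent variables, H(X,Y) = H(X) + H(Y) = 2.91 + 2.51 = 5.42

5.42 bits


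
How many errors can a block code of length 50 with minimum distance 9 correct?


Correction capability = floor((d-1)/2) = floor((9-1)/2) = 4

4 errors


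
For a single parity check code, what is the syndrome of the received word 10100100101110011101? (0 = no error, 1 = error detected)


Syndrome = XOR of all bits = 1 XOR 0 XOR 1 XOR 0 XOR 0 XOR 1 XOR 0 XOR 0 XOR 1 XOR 0 XOR 1 XOR 1 XOR 1 XOR 0 XOR 0 XOR 1 XOR 1 XOR 1 XOR 0 XOR 1 = 1

1
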